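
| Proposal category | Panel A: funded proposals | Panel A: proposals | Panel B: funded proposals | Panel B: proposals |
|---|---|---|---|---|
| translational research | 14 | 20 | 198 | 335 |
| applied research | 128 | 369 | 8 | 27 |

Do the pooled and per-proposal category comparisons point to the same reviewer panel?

Translational research: Panel A 14/20 = 70.0%, Panel B 198/335 = 59.1% → Panel A
Applied research: Panel A 128/369 = 34.7%, Panel B 8/27 = 29.6% → Panel A
Overall: Panel A 142/389 = 36.5%, Panel B 206/362 = 56.9% → Panel B
Panel A wins each proposal group but Panel B wins overall — the comparison reverses. Panel A's proposals skew toward applied research, which has a lower base rate.

No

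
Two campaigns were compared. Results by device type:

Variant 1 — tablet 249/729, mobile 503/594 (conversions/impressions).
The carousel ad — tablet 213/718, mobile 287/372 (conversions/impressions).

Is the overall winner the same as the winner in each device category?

Yes

Tablet: Variant 1 249/729 = 34.2%, the carousel ad 213/718 = 29.7% → Variant 1
Mobile: Variant 1 503/594 = 84.7%, the carousel ad 287/372 = 77.2% → Variant 1
Overall: Variant 1 752/1323 = 56.8%, the carousel ad 500/1090 = 45.9% → Variant 1
Variant 1 wins overall and in every device group — no reversal.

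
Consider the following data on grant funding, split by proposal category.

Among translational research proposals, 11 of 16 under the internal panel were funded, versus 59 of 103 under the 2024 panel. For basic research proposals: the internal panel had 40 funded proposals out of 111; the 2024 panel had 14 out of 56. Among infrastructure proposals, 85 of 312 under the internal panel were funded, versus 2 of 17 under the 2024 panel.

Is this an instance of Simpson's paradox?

Translational research: the internal panel 11/16 = 68.8%, the 2024 panel 59/103 = 57.3% → the internal panel
Basic research: the internal panel 40/111 = 36.0%, the 2024 panel 14/56 = 25.0% → the internal panel
Infrastructure: the internal panel 85/312 = 27.2%, the 2024 panel 2/17 = 11.8% → the internal panel
Overall: the internal panel 136/439 = 31.0%, the 2024 panel 75/176 = 42.6% → the 2024 panel
The internal panel wins each proposal group but the 2024 panel wins overall — the comparison reverses. The internal panel's proposals skew toward infrastructure, which has a lower base rate.

Yes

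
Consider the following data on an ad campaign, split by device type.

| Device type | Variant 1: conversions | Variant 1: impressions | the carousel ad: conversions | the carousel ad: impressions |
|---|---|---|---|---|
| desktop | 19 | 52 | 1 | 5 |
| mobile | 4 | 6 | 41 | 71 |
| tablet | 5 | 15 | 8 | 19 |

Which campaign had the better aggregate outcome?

Desktop: Variant 1 19/52 = 36.5%, the carousel ad 1/5 = 20.0% → Variant 1
Mobile: Variant 1 4/6 = 66.7%, the carousel ad 41/71 = 57.7% → Variant 1
Tablet: Variant 1 5/15 = 33.3%, the carousel ad 8/19 = 42.1% → the carousel ad
Overall: Variant 1 28/73 = 38.4%, the carousel ad 50/95 = 52.6% → the carousel ad
(Neither sweeps every device group, but the carousel ad has the higher pooled rate.)

the carousel ad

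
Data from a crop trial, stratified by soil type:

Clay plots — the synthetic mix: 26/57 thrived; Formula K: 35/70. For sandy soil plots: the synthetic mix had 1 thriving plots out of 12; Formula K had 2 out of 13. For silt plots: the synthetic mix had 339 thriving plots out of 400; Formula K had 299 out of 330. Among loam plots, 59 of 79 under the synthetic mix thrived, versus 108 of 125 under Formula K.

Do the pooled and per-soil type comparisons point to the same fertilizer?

Yes

Clay: the synthetic mix 26/57 = 45.6%, Formula K 35/70 = 50.0% → Formula K
Sandy soil: the synthetic mix 1/12 = 8.3%, Formula K 2/13 = 15.4% → Formula K
Silt: the synthetic mix 339/400 = 84.8%, Formula K 299/330 = 90.6% → Formula K
Loam: the synthetic mix 59/79 = 74.7%, Formula K 108/125 = 86.4% → Formula K
Overall: the synthetic mix 425/548 = 77.6%, Formula K 444/538 = 82.5% → Formula K
Formula K wins overall and in every soil group — no reversal.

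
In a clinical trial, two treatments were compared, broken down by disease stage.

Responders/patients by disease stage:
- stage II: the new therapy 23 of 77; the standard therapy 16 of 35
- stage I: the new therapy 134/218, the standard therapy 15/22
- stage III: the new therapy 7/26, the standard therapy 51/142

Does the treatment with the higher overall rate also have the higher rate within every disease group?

Stage II: the new therapy 23/77 = 29.9%, the standard therapy 16/35 = 45.7% → the standard therapy
Stage I: the new therapy 134/218 = 61.5%, the standard therapy 15/22 = 68.2% → the standard therapy
Stage III: the new therapy 7/26 = 26.9%, the standard therapy 51/142 = 35.9% → the standard therapy
Overall: the new therapy 164/321 = 51.1%, the standard therapy 82/199 = 41.2% → the new therapy
The standard therapy wins each disease group but the new therapy wins overall — the comparison reverses. The standard therapy's patients skew toward stage III, which has a lower base rate.

No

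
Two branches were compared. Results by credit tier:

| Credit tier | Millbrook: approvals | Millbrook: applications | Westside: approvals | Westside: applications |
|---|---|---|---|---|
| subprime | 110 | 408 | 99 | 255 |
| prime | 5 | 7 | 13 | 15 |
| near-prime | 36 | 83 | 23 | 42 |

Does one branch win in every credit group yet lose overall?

Subprime: Millbrook 110/408 = 27.0%, Westside 99/255 = 38.8% → Westside
Prime: Millbrook 5/7 = 71.4%, Westside 13/15 = 86.7% → Westside
Near-prime: Millbrook 36/83 = 43.4%, Westside 23/42 = 54.8% → Westside
Overall: Millbrook 151/498 = 30.3%, Westside 135/312 = 43.3% → Westside
Westside wins overall and in every credit group — no reversal.

No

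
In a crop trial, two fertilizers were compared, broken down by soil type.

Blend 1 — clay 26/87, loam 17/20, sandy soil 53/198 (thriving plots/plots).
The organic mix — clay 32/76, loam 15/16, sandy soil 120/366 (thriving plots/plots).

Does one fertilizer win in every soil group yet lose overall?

No

Clay: Blend 1 26/87 = 29.9%, the organic mix 32/76 = 42.1% → the organic mix
Loam: Blend 1 17/20 = 85.0%, the organic mix 15/16 = 93.8% → the organic mix
Sandy soil: Blend 1 53/198 = 26.8%, the organic mix 120/366 = 32.8% → the organic mix
Overall: Blend 1 96/305 = 31.5%, the organic mix 167/458 = 36.5% → the organic mix
The organic mix wins overall and in every soil group — no reversal.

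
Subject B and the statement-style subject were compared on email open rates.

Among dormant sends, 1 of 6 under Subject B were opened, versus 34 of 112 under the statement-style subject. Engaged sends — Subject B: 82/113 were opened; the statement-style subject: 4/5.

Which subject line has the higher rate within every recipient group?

Dormant: Subject B 1/6 = 16.7%, the statement-style subject 34/112 = 30.4% → the statement-style subject
Engaged: Subject B 82/113 = 72.6%, the statement-style subject 4/5 = 80.0% → the statement-style subject
The statement-style subject has the higher rate in both groups.

the statement-style subject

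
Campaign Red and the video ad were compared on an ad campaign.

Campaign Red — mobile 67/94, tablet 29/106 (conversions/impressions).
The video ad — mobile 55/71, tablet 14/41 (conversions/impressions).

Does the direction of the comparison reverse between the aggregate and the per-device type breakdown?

Mobile: Campaign Red 67/94 = 71.3%, the video ad 55/71 = 77.5% → the video ad
Tablet: Campaign Red 29/106 = 27.4%, the video ad 14/41 = 34.1% → the video ad
Overall: Campaign Red 96/200 = 48.0%, the video ad 69/112 = 61.6% → the video ad
The video ad wins overall and in every device group — no reversal.

No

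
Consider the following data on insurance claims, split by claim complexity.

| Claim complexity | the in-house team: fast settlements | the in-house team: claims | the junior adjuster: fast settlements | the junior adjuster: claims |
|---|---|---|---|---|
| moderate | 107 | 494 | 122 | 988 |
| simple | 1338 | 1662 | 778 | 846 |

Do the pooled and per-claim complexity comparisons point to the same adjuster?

Moderate: the in-house team 107/494 = 21.7%, the junior adjuster 122/988 = 12.3% → the in-house team
Simple: the in-house team 1338/1662 = 80.5%, the junior adjuster 778/846 = 92.0% → the junior adjuster
Overall: the in-house team 1445/2156 = 67.0%, the junior adjuster 900/1834 = 49.1% → the in-house team
Neither sweeps: the in-house team wins 1 of 2 groups, the junior adjuster wins 1. The in-house team wins overall but not every group — no Simpson reversal.

No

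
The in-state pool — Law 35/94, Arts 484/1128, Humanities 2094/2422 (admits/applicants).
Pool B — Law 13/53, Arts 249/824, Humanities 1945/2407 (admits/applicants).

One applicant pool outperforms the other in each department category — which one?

the in-state pool

Law: the in-state pool 35/94 = 37.2%, Pool B 13/53 = 24.5% → the in-state pool
Arts: the in-state pool 484/1128 = 42.9%, Pool B 249/824 = 30.2% → the in-state pool
Humanities: the in-state pool 2094/2422 = 86.5%, Pool B 1945/2407 = 80.8% → the in-state pool
The in-state pool has the higher rate in all 3 groups.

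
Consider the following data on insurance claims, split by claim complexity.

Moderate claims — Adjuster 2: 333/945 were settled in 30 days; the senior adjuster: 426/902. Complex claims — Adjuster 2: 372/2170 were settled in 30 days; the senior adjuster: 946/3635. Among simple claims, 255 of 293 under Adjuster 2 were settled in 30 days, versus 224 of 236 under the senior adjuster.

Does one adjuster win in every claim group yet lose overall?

Moderate: Adjuster 2 333/945 = 35.2%, the senior adjuster 426/902 = 47.2% → the senior adjuster
Complex: Adjuster 2 372/2170 = 17.1%, the senior adjuster 946/3635 = 26.0% → the senior adjuster
Simple: Adjuster 2 255/293 = 87.0%, the senior adjuster 224/236 = 94.9% → the senior adjuster
Overall: Adjuster 2 960/3408 = 28.2%, the senior adjuster 1596/4773 = 33.4% → the senior adjuster
The senior adjuster wins overall and in every claim group — no reversal.

No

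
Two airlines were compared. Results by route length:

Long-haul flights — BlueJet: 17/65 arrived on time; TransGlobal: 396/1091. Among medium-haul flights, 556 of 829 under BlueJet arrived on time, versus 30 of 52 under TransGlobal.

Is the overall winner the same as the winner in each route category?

Long-haul: BlueJet 17/65 = 26.2%, TransGlobal 396/1091 = 36.3% → TransGlobal
Medium-haul: BlueJet 556/829 = 67.1%, TransGlobal 30/52 = 57.7% → BlueJet
Overall: BlueJet 573/894 = 64.1%, TransGlobal 426/1143 = 37.3% → BlueJet
Neither sweeps: BlueJet wins 1 of 2 groups, TransGlobal wins 1. BlueJet wins overall but not every group — no Simpson reversal.

No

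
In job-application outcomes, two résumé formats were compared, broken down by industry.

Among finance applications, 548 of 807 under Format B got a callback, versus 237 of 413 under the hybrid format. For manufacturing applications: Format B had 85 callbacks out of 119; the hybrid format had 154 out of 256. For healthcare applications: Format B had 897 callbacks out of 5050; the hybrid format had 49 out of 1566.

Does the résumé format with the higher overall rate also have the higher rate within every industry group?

Yes

Finance: Format B 548/807 = 67.9%, the hybrid format 237/413 = 57.4% → Format B
Manufacturing: Format B 85/119 = 71.4%, the hybrid format 154/256 = 60.2% → Format B
Healthcare: Format B 897/5050 = 17.8%, the hybrid format 49/1566 = 3.1% → Format B
Overall: Format B 1530/5976 = 25.6%, the hybrid format 440/2235 = 19.7% → Format B
Format B wins overall and in every industry group — no reversal.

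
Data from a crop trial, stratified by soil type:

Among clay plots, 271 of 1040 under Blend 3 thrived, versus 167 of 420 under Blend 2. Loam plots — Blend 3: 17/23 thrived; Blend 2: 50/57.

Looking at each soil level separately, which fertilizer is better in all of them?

Blend 2

Clay: Blend 3 271/1040 = 26.1%, Blend 2 167/420 = 39.8% → Blend 2
Loam: Blend 3 17/23 = 73.9%, Blend 2 50/57 = 87.7% → Blend 2
Blend 2 has the higher rate in both groups.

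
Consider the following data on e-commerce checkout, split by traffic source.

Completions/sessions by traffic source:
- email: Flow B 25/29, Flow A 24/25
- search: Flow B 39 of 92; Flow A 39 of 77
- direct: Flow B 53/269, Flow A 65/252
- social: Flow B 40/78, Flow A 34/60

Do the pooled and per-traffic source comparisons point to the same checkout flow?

Email: Flow B 25/29 = 86.2%, Flow A 24/25 = 96.0% → Flow A
Search: Flow B 39/92 = 42.4%, Flow A 39/77 = 50.6% → Flow A
Direct: Flow B 53/269 = 19.7%, Flow A 65/252 = 25.8% → Flow A
Social: Flow B 40/78 = 51.3%, Flow A 34/60 = 56.7% → Flow A
Overall: Flow B 157/468 = 33.5%, Flow A 162/414 = 39.1% → Flow A
Flow A wins overall and in every traffic group — no reversal.

Yes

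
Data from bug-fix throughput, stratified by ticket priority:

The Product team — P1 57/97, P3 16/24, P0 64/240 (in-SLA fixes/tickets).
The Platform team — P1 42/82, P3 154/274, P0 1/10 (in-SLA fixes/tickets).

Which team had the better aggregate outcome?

P1: the Product team 57/97 = 58.8%, the Platform team 42/82 = 51.2% → the Product team
P3: the Product team 16/24 = 66.7%, the Platform team 154/274 = 56.2% → the Product team
P0: the Product team 64/240 = 26.7%, the Platform team 1/10 = 10.0% → the Product team
Overall: the Product team 137/361 = 38.0%, the Platform team 197/366 = 53.8% → the Platform team
(The Product team wins every ticket group but the Platform team wins overall — the Product team's tickets skew toward the low-rate P0 group.)

the Platform team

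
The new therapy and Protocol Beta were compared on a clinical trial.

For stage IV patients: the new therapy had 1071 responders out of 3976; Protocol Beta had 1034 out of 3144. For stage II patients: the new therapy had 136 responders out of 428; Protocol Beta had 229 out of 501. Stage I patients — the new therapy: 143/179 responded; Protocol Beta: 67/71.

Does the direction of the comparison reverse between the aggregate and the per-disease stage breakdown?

Stage IV: the new therapy 1071/3976 = 26.9%, Protocol Beta 1034/3144 = 32.9% → Protocol Beta
Stage II: the new therapy 136/428 = 31.8%, Protocol Beta 229/501 = 45.7% → Protocol Beta
Stage I: the new therapy 143/179 = 79.9%, Protocol Beta 67/71 = 94.4% → Protocol Beta
Overall: the new therapy 1350/4583 = 29.5%, Protocol Beta 1330/3716 = 35.8% → Protocol Beta
Protocol Beta wins overall and in every disease group — no reversal.

No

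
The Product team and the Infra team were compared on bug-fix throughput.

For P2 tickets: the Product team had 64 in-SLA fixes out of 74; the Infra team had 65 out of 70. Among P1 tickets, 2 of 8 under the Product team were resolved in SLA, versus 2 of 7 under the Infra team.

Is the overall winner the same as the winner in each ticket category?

Yes

P2: the Product team 64/74 = 86.5%, the Infra team 65/70 = 92.9% → the Infra team
P1: the Product team 2/8 = 25.0%, the Infra team 2/7 = 28.6% → the Infra team
Overall: the Product team 66/82 = 80.5%, the Infra team 67/77 = 87.0% → the Infra team
The Infra team wins overall and in every ticket group — no reversal.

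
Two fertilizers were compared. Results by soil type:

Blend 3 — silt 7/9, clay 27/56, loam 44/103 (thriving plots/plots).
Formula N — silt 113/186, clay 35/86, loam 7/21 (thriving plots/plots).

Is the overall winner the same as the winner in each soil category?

No

Silt: Blend 3 7/9 = 77.8%, Formula N 113/186 = 60.8% → Blend 3
Clay: Blend 3 27/56 = 48.2%, Formula N 35/86 = 40.7% → Blend 3
Loam: Blend 3 44/103 = 42.7%, Formula N 7/21 = 33.3% → Blend 3
Overall: Blend 3 78/168 = 46.4%, Formula N 155/293 = 52.9% → Formula N
Blend 3 wins each soil group but Formula N wins overall — the comparison reverses. Blend 3's plots skew toward loam, which has a lower base rate.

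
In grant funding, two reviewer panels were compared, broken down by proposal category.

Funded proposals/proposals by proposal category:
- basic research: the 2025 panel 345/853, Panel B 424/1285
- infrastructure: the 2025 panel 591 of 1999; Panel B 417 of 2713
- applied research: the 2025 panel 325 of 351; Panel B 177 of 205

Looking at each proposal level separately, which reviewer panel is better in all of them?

Basic research: the 2025 panel 345/853 = 40.4%, Panel B 424/1285 = 33.0% → the 2025 panel
Infrastructure: the 2025 panel 591/1999 = 29.6%, Panel B 417/2713 = 15.4% → the 2025 panel
Applied research: the 2025 panel 325/351 = 92.6%, Panel B 177/205 = 86.3% → the 2025 panel
The 2025 panel has the higher rate in all 3 groups.

the 2025 panel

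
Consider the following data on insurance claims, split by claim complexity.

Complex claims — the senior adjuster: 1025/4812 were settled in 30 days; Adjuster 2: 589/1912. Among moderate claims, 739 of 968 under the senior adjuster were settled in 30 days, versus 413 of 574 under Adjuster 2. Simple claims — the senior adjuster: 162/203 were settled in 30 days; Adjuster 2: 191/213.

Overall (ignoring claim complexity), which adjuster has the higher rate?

Complex: the senior adjuster 1025/4812 = 21.3%, Adjuster 2 589/1912 = 30.8% → Adjuster 2
Moderate: the senior adjuster 739/968 = 76.3%, Adjuster 2 413/574 = 72.0% → the senior adjuster
Simple: the senior adjuster 162/203 = 79.8%, Adjuster 2 191/213 = 89.7% → Adjuster 2
Overall: the senior adjuster 1926/5983 = 32.2%, Adjuster 2 1193/2699 = 44.2% → Adjuster 2
(Neither sweeps every claim group, but Adjuster 2 has the higher pooled rate.)

Adjuster 2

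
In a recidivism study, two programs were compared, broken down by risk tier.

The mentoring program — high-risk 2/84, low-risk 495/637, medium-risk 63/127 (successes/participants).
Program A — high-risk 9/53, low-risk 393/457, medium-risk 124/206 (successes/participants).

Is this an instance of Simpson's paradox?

No

High-risk: the mentoring program 2/84 = 2.4%, Program A 9/53 = 17.0% → Program A
Low-risk: the mentoring program 495/637 = 77.7%, Program A 393/457 = 86.0% → Program A
Medium-risk: the mentoring program 63/127 = 49.6%, Program A 124/206 = 60.2% → Program A
Overall: the mentoring program 560/848 = 66.0%, Program A 526/716 = 73.5% → Program A
Program A wins overall and in every risk group — no reversal.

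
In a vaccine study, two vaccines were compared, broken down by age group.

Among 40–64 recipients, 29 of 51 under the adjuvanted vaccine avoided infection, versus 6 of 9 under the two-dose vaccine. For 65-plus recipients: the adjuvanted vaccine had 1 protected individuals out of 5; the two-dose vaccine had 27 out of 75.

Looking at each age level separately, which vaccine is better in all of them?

the two-dose vaccine

40–64: the adjuvanted vaccine 29/51 = 56.9%, the two-dose vaccine 6/9 = 66.7% → the two-dose vaccine
65-plus: the adjuvanted vaccine 1/5 = 20.0%, the two-dose vaccine 27/75 = 36.0% → the two-dose vaccine
The two-dose vaccine has the higher rate in both groups.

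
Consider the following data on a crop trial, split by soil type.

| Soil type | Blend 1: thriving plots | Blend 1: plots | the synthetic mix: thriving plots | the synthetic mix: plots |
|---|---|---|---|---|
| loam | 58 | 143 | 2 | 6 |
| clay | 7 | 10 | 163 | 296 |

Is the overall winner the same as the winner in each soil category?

No

Loam: Blend 1 58/143 = 40.6%, the synthetic mix 2/6 = 33.3% → Blend 1
Clay: Blend 1 7/10 = 70.0%, the synthetic mix 163/296 = 55.1% → Blend 1
Overall: Blend 1 65/153 = 42.5%, the synthetic mix 165/302 = 54.6% → the synthetic mix
Blend 1 wins each soil group but the synthetic mix wins overall — the comparison reverses. Blend 1's plots skew toward loam, which has a lower base rate.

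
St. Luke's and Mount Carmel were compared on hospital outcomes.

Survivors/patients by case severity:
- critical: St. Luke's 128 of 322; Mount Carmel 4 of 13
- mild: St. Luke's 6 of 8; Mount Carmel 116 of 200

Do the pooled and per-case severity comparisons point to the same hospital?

Critical: St. Luke's 128/322 = 39.8%, Mount Carmel 4/13 = 30.8% → St. Luke's
Mild: St. Luke's 6/8 = 75.0%, Mount Carmel 116/200 = 58.0% → St. Luke's
Overall: St. Luke's 134/330 = 40.6%, Mount Carmel 120/213 = 56.3% → Mount Carmel
St. Luke's wins each case group but Mount Carmel wins overall — the comparison reverses. St. Luke's's patients skew toward critical, which has a lower base rate.

No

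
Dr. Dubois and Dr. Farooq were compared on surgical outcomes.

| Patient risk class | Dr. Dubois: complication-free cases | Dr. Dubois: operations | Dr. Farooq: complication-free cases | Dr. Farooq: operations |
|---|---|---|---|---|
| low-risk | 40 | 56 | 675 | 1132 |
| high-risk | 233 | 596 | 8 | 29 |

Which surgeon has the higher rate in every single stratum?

Low-risk: Dr. Dubois 40/56 = 71.4%, Dr. Farooq 675/1132 = 59.6% → Dr. Dubois
High-risk: Dr. Dubois 233/596 = 39.1%, Dr. Farooq 8/29 = 27.6% → Dr. Dubois
Dr. Dubois has the higher rate in both groups.

Dr. Dubois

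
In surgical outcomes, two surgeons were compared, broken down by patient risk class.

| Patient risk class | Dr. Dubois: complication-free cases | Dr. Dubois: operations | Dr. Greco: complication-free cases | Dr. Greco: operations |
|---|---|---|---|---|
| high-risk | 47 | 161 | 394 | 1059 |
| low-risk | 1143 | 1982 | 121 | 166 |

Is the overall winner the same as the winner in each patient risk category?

High-risk: Dr. Dubois 47/161 = 29.2%, Dr. Greco 394/1059 = 37.2% → Dr. Greco
Low-risk: Dr. Dubois 1143/1982 = 57.7%, Dr. Greco 121/166 = 72.9% → Dr. Greco
Overall: Dr. Dubois 1190/2143 = 55.5%, Dr. Greco 515/1225 = 42.0% → Dr. Dubois
Dr. Greco wins each patient risk group but Dr. Dubois wins overall — the comparison reverses. Dr. Greco's operations skew toward high-risk, which has a lower base rate.

No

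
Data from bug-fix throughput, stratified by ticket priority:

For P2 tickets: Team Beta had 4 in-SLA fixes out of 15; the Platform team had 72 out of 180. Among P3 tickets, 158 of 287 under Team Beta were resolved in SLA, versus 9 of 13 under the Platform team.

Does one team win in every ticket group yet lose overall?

P2: Team Beta 4/15 = 26.7%, the Platform team 72/180 = 40.0% → the Platform team
P3: Team Beta 158/287 = 55.1%, the Platform team 9/13 = 69.2% → the Platform team
Overall: Team Beta 162/302 = 53.6%, the Platform team 81/193 = 42.0% → Team Beta
The Platform team wins each ticket group but Team Beta wins overall — the comparison reverses. The Platform team's tickets skew toward P2, which has a lower base rate.

Yes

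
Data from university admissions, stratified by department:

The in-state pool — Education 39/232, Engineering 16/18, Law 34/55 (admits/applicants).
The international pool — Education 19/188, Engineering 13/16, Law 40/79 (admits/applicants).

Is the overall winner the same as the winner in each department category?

Yes

Education: the in-state pool 39/232 = 16.8%, the international pool 19/188 = 10.1% → the in-state pool
Engineering: the in-state pool 16/18 = 88.9%, the international pool 13/16 = 81.2% → the in-state pool
Law: the in-state pool 34/55 = 61.8%, the international pool 40/79 = 50.6% → the in-state pool
Overall: the in-state pool 89/305 = 29.2%, the international pool 72/283 = 25.4% → the in-state pool
The in-state pool wins overall and in every department group — no reversal.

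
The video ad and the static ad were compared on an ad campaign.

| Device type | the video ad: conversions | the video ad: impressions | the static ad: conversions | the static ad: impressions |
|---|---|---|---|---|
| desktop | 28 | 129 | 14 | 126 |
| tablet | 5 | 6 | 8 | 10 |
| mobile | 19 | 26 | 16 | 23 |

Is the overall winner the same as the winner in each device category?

Desktop: the video ad 28/129 = 21.7%, the static ad 14/126 = 11.1% → the video ad
Tablet: the video ad 5/6 = 83.3%, the static ad 8/10 = 80.0% → the video ad
Mobile: the video ad 19/26 = 73.1%, the static ad 16/23 = 69.6% → the video ad
Overall: the video ad 52/161 = 32.3%, the static ad 38/159 = 23.9% → the video ad
The video ad wins overall and in every device group — no reversal.

Yes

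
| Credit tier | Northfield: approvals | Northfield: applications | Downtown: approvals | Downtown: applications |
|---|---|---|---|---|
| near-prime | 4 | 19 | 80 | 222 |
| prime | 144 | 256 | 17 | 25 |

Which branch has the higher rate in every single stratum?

Near-prime: Northfield 4/19 = 21.1%, Downtown 80/222 = 36.0% → Downtown
Prime: Northfield 144/256 = 56.2%, Downtown 17/25 = 68.0% → Downtown
Downtown has the higher rate in both groups.

Downtown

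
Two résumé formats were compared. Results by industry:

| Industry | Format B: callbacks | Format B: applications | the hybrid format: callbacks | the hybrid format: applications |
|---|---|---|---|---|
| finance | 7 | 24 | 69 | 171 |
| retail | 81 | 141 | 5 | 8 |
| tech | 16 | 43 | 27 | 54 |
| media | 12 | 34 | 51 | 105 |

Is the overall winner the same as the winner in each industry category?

No

Finance: Format B 7/24 = 29.2%, the hybrid format 69/171 = 40.4% → the hybrid format
Retail: Format B 81/141 = 57.4%, the hybrid format 5/8 = 62.5% → the hybrid format
Tech: Format B 16/43 = 37.2%, the hybrid format 27/54 = 50.0% → the hybrid format
Media: Format B 12/34 = 35.3%, the hybrid format 51/105 = 48.6% → the hybrid format
Overall: Format B 116/242 = 47.9%, the hybrid format 152/338 = 45.0% → Format B
The hybrid format wins each industry group but Format B wins overall — the comparison reverses. The hybrid format's applications skew toward finance, which has a lower base rate.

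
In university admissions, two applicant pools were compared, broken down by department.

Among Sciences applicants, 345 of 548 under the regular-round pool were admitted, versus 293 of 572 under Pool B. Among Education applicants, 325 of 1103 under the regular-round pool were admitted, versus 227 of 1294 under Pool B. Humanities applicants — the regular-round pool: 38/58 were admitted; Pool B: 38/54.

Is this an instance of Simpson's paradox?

Sciences: the regular-round pool 345/548 = 63.0%, Pool B 293/572 = 51.2% → the regular-round pool
Education: the regular-round pool 325/1103 = 29.5%, Pool B 227/1294 = 17.5% → the regular-round pool
Humanities: the regular-round pool 38/58 = 65.5%, Pool B 38/54 = 70.4% → Pool B
Overall: the regular-round pool 708/1709 = 41.4%, Pool B 558/1920 = 29.1% → the regular-round pool
Neither sweeps: the regular-round pool wins 2 of 3 groups, Pool B wins 1. The regular-round pool wins overall but not every group — no Simpson reversal.

No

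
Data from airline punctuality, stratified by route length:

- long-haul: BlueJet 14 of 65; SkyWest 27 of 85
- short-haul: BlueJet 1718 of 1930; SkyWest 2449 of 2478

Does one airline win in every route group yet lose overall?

No

Long-haul: BlueJet 14/65 = 21.5%, SkyWest 27/85 = 31.8% → SkyWest
Short-haul: BlueJet 1718/1930 = 89.0%, SkyWest 2449/2478 = 98.8% → SkyWest
Overall: BlueJet 1732/1995 = 86.8%, SkyWest 2476/2563 = 96.6% → SkyWest
SkyWest wins overall and in every route group — no reversal.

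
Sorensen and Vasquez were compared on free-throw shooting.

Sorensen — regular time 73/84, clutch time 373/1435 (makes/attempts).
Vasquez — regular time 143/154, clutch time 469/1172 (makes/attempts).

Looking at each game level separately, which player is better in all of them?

Regular time: Sorensen 73/84 = 86.9%, Vasquez 143/154 = 92.9% → Vasquez
Clutch time: Sorensen 373/1435 = 26.0%, Vasquez 469/1172 = 40.0% → Vasquez
Vasquez has the higher rate in both groups.

Vasquez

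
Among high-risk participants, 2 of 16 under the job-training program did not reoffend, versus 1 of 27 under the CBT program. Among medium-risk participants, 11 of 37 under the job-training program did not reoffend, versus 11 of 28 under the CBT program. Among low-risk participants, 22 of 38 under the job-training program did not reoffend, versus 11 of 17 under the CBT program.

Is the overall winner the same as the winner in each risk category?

No

High-risk: the job-training program 2/16 = 12.5%, the CBT program 1/27 = 3.7% → the job-training program
Medium-risk: the job-training program 11/37 = 29.7%, the CBT program 11/28 = 39.3% → the CBT program
Low-risk: the job-training program 22/38 = 57.9%, the CBT program 11/17 = 64.7% → the CBT program
Overall: the job-training program 35/91 = 38.5%, the CBT program 23/72 = 31.9% → the job-training program
Neither sweeps: the job-training program wins 1 of 3 groups, the CBT program wins 2. The job-training program wins overall but not every group — no Simpson reversal.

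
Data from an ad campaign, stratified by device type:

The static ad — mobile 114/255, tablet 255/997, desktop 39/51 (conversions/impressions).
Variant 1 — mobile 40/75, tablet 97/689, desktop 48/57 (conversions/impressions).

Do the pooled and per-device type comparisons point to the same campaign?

No

Mobile: the static ad 114/255 = 44.7%, Variant 1 40/75 = 53.3% → Variant 1
Tablet: the static ad 255/997 = 25.6%, Variant 1 97/689 = 14.1% → the static ad
Desktop: the static ad 39/51 = 76.5%, Variant 1 48/57 = 84.2% → Variant 1
Overall: the static ad 408/1303 = 31.3%, Variant 1 185/821 = 22.5% → the static ad
Neither sweeps: the static ad wins 1 of 3 groups, Variant 1 wins 2. The static ad wins overall but not every group — no Simpson reversal.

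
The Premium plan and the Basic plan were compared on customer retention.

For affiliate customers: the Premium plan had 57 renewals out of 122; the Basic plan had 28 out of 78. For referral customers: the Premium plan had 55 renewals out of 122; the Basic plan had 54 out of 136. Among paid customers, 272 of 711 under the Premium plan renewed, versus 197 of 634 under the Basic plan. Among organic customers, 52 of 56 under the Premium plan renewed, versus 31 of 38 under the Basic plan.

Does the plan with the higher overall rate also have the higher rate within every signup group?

Affiliate: the Premium plan 57/122 = 46.7%, the Basic plan 28/78 = 35.9% → the Premium plan
Referral: the Premium plan 55/122 = 45.1%, the Basic plan 54/136 = 39.7% → the Premium plan
Paid: the Premium plan 272/711 = 38.3%, the Basic plan 197/634 = 31.1% → the Premium plan
Organic: the Premium plan 52/56 = 92.9%, the Basic plan 31/38 = 81.6% → the Premium plan
Overall: the Premium plan 436/1011 = 43.1%, the Basic plan 310/886 = 35.0% → the Premium plan
The Premium plan wins overall and in every signup group — no reversal.

Yes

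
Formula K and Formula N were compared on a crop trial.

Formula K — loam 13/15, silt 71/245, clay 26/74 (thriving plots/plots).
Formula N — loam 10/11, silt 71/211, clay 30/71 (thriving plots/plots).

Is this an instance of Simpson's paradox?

No

Loam: Formula K 13/15 = 86.7%, Formula N 10/11 = 90.9% → Formula N
Silt: Formula K 71/245 = 29.0%, Formula N 71/211 = 33.6% → Formula N
Clay: Formula K 26/74 = 35.1%, Formula N 30/71 = 42.3% → Formula N
Overall: Formula K 110/334 = 32.9%, Formula N 111/293 = 37.9% → Formula N
Formula N wins overall and in every soil group — no reversal.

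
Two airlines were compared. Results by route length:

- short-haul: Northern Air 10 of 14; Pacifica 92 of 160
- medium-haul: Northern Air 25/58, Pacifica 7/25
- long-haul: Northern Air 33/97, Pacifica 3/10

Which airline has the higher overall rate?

Short-haul: Northern Air 10/14 = 71.4%, Pacifica 92/160 = 57.5% → Northern Air
Medium-haul: Northern Air 25/58 = 43.1%, Pacifica 7/25 = 28.0% → Northern Air
Long-haul: Northern Air 33/97 = 34.0%, Pacifica 3/10 = 30.0% → Northern Air
Overall: Northern Air 68/169 = 40.2%, Pacifica 102/195 = 52.3% → Pacifica
(Northern Air wins every route group but Pacifica wins overall — Northern Air's flights skew toward the low-rate long-haul group.)

Pacifica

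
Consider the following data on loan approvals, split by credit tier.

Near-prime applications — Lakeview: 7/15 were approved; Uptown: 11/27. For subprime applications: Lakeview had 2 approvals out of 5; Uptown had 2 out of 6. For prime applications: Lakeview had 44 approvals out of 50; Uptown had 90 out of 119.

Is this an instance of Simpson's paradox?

Near-prime: Lakeview 7/15 = 46.7%, Uptown 11/27 = 40.7% → Lakeview
Subprime: Lakeview 2/5 = 40.0%, Uptown 2/6 = 33.3% → Lakeview
Prime: Lakeview 44/50 = 88.0%, Uptown 90/119 = 75.6% → Lakeview
Overall: Lakeview 53/70 = 75.7%, Uptown 103/152 = 67.8% → Lakeview
Lakeview wins overall and in every credit group — no reversal.

No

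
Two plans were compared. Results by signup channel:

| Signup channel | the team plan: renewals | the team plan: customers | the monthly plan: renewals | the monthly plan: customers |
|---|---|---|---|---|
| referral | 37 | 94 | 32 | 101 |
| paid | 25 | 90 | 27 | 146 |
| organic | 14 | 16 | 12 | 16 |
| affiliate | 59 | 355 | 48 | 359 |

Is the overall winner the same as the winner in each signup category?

Yes

Referral: the team plan 37/94 = 39.4%, the monthly plan 32/101 = 31.7% → the team plan
Paid: the team plan 25/90 = 27.8%, the monthly plan 27/146 = 18.5% → the team plan
Organic: the team plan 14/16 = 87.5%, the monthly plan 12/16 = 75.0% → the team plan
Affiliate: the team plan 59/355 = 16.6%, the monthly plan 48/359 = 13.4% → the team plan
Overall: the team plan 135/555 = 24.3%, the monthly plan 119/622 = 19.1% → the team plan
The team plan wins overall and in every signup group — no reversal.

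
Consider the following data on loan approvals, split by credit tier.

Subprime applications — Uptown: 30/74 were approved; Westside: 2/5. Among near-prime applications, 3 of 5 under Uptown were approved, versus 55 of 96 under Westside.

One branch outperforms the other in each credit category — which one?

Uptown

Subprime: Uptown 30/74 = 40.5%, Westside 2/5 = 40.0% → Uptown
Near-prime: Uptown 3/5 = 60.0%, Westside 55/96 = 57.3% → Uptown
Uptown has the higher rate in both groups.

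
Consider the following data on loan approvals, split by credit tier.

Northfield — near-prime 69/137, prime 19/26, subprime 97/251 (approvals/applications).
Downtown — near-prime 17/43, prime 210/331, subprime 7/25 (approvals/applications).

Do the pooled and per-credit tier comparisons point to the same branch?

No

Near-prime: Northfield 69/137 = 50.4%, Downtown 17/43 = 39.5% → Northfield
Prime: Northfield 19/26 = 73.1%, Downtown 210/331 = 63.4% → Northfield
Subprime: Northfield 97/251 = 38.6%, Downtown 7/25 = 28.0% → Northfield
Overall: Northfield 185/414 = 44.7%, Downtown 234/399 = 58.6% → Downtown
Northfield wins each credit group but Downtown wins overall — the comparison reverses. Northfield's applications skew toward subprime, which has a lower base rate.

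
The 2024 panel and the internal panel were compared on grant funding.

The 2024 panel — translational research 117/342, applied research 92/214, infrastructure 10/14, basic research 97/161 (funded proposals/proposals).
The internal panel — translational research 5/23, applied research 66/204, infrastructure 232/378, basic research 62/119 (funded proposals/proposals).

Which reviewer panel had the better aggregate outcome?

the internal panel

Translational research: the 2024 panel 117/342 = 34.2%, the internal panel 5/23 = 21.7% → the 2024 panel
Applied research: the 2024 panel 92/214 = 43.0%, the internal panel 66/204 = 32.4% → the 2024 panel
Infrastructure: the 2024 panel 10/14 = 71.4%, the internal panel 232/378 = 61.4% → the 2024 panel
Basic research: the 2024 panel 97/161 = 60.2%, the internal panel 62/119 = 52.1% → the 2024 panel
Overall: the 2024 panel 316/731 = 43.2%, the internal panel 365/724 = 50.4% → the internal panel
(The 2024 panel wins every proposal group but the internal panel wins overall — the 2024 panel's proposals skew toward the low-rate translational research group.)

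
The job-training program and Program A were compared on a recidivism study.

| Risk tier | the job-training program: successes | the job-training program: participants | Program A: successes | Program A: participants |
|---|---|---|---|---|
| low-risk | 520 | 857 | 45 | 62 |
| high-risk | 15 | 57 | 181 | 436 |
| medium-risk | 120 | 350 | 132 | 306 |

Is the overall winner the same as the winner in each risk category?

No

Low-risk: the job-training program 520/857 = 60.7%, Program A 45/62 = 72.6% → Program A
High-risk: the job-training program 15/57 = 26.3%, Program A 181/436 = 41.5% → Program A
Medium-risk: the job-training program 120/350 = 34.3%, Program A 132/306 = 43.1% → Program A
Overall: the job-training program 655/1264 = 51.8%, Program A 358/804 = 44.5% → the job-training program
Program A wins each risk group but the job-training program wins overall — the comparison reverses. Program A's participants skew toward high-risk, which has a lower base rate.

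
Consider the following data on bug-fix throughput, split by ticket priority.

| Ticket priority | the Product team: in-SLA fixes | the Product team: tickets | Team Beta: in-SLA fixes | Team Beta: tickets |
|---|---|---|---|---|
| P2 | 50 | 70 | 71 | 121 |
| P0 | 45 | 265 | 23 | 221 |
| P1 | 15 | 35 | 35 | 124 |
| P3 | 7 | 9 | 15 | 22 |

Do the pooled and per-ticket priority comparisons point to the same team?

P2: the Product team 50/70 = 71.4%, Team Beta 71/121 = 58.7% → the Product team
P0: the Product team 45/265 = 17.0%, Team Beta 23/221 = 10.4% → the Product team
P1: the Product team 15/35 = 42.9%, Team Beta 35/124 = 28.2% → the Product team
P3: the Product team 7/9 = 77.8%, Team Beta 15/22 = 68.2% → the Product team
Overall: the Product team 117/379 = 30.9%, Team Beta 144/488 = 29.5% → the Product team
The Product team wins overall and in every ticket group — no reversal.

Yes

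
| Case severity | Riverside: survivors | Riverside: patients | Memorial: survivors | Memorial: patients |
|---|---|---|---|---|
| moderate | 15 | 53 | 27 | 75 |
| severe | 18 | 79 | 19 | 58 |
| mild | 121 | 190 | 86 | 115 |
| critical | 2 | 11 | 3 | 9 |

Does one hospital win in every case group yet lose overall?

No

Moderate: Riverside 15/53 = 28.3%, Memorial 27/75 = 36.0% → Memorial
Severe: Riverside 18/79 = 22.8%, Memorial 19/58 = 32.8% → Memorial
Mild: Riverside 121/190 = 63.7%, Memorial 86/115 = 74.8% → Memorial
Critical: Riverside 2/11 = 18.2%, Memorial 3/9 = 33.3% → Memorial
Overall: Riverside 156/333 = 46.8%, Memorial 135/257 = 52.5% → Memorial
Memorial wins overall and in every case group — no reversal.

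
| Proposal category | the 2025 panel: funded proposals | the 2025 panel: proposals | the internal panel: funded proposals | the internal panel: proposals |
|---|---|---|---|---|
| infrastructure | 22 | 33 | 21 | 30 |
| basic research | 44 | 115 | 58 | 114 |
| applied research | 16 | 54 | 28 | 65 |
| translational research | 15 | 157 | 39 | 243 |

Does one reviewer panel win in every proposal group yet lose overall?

Infrastructure: the 2025 panel 22/33 = 66.7%, the internal panel 21/30 = 70.0% → the internal panel
Basic research: the 2025 panel 44/115 = 38.3%, the internal panel 58/114 = 50.9% → the internal panel
Applied research: the 2025 panel 16/54 = 29.6%, the internal panel 28/65 = 43.1% → the internal panel
Translational research: the 2025 panel 15/157 = 9.6%, the internal panel 39/243 = 16.0% → the internal panel
Overall: the 2025 panel 97/359 = 27.0%, the internal panel 146/452 = 32.3% → the internal panel
The internal panel wins overall and in every proposal group — no reversal.

No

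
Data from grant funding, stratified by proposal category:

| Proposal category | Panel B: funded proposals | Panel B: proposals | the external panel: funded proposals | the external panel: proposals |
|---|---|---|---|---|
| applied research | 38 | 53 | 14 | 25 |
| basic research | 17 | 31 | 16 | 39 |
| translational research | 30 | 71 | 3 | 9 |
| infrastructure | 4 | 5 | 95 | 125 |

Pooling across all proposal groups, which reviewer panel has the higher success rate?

the external panel

Applied research: Panel B 38/53 = 71.7%, the external panel 14/25 = 56.0% → Panel B
Basic research: Panel B 17/31 = 54.8%, the external panel 16/39 = 41.0% → Panel B
Translational research: Panel B 30/71 = 42.3%, the external panel 3/9 = 33.3% → Panel B
Infrastructure: Panel B 4/5 = 80.0%, the external panel 95/125 = 76.0% → Panel B
Overall: Panel B 89/160 = 55.6%, the external panel 128/198 = 64.6% → the external panel
(Panel B wins every proposal group but the external panel wins overall — Panel B's proposals skew toward the low-rate translational research group.)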